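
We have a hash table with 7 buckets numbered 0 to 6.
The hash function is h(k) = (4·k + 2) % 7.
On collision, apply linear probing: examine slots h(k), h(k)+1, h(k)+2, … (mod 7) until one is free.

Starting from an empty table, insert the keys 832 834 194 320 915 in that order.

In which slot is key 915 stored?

3

Insert 832: h=5, slot 5 empty -> index 5.
Insert 834: h=6, slot 6 empty -> index 6.
Insert 194: h=1, slot 1 empty -> index 1.
Insert 320: h=1, slot 1 occupied -> index 2.
Insert 915: h=1, slots 1,2 occupied -> index 3.
Table: [., 194, 320, 915, ., 832, 834]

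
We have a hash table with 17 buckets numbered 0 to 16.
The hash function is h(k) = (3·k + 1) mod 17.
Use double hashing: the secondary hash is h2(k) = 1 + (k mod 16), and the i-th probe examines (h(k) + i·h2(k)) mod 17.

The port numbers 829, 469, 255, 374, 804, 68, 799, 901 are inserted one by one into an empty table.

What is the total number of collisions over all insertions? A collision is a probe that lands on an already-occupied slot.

829: h=6 => slot 6
469: h=14 => slot 14
255: h=1 => slot 1
374: h=1, h2=7, probe 1,8 => slot 8
804: h=16 => slot 16
68: h=1, h2=5, probe 1,6,11 => slot 11
799: h=1, h2=16, probe 1,0 => slot 0
901: h=1, h2=6, probe 1,7 => slot 7
Table: [799, 255, —, —, —, —, 829, 901, 374, —, —, 68, —, —, 469, —, 804]

5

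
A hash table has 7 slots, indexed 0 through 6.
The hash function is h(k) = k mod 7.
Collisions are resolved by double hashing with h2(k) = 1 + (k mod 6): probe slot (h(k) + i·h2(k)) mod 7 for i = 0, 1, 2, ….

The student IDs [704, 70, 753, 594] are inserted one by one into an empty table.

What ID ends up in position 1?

753

Insert 704: h=4, slot 4 empty -> index 4.
Insert 70: h=0, slot 0 empty -> index 0.
Insert 753: h=4, h2=4, slot 4 occupied -> index 1.
Insert 594: h=6, slot 6 empty -> index 6.
Table: [70, 753, ., ., 704, ., 594]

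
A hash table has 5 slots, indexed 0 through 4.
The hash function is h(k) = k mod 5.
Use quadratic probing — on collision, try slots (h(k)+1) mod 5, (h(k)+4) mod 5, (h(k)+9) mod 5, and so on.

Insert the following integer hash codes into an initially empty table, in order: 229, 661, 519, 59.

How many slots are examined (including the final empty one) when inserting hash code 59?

3

229: h=4 → slot 4
661: h=1 → slot 1
519: h=4, probe 4,0 → slot 0
59: h=4, probe 4,0,3 → slot 3
Table: [519, 661, _, 59, 229]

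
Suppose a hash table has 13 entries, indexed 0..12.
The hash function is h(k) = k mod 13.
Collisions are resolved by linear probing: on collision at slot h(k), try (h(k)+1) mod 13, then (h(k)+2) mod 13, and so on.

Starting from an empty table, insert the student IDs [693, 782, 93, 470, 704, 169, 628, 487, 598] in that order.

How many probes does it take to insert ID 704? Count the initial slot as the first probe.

5

693: h=4 -> slot 4
782: h=2 -> slot 2
93: h=2, probe 2,3 -> slot 3
470: h=2, probe 2,3,4,5 -> slot 5
704: h=2, probe 2,3,4,5,6 -> slot 6
169: h=0 -> slot 0
628: h=4, probe 4,5,6,7 -> slot 7
487: h=6, probe 6,7,8 -> slot 8
598: h=0, probe 0,1 -> slot 1
Table: [169, 598, 782, 93, 693, 470, 704, 628, 487, —, —, —, —]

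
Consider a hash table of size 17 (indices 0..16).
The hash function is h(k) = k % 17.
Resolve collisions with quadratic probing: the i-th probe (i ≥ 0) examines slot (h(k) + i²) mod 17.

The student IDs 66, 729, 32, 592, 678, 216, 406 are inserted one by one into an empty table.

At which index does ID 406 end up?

6

66 hashes to 15; slot 15 is free => place at 15.
729 hashes to 15; 15 taken => place at 16.
32 hashes to 15; 15,16 taken => place at 2.
592 hashes to 14; slot 14 is free => place at 14.
678 hashes to 15; 15,16,2 taken => place at 7.
216 hashes to 12; slot 12 is free => place at 12.
406 hashes to 15; 15,16,2,7,14 taken => place at 6.
Table: [-, -, 32, -, -, -, 406, 678, -, -, -, -, 216, -, 592, 66, 729]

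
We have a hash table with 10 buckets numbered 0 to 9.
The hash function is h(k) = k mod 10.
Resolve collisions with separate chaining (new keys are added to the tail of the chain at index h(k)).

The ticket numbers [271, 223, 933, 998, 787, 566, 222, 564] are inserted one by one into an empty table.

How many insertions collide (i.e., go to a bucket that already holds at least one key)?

1

Insert 271: h=1, bucket 1 empty -> new chain.
Insert 223: h=3, bucket 3 empty -> new chain.
Insert 933: h=3, bucket 3 nonempty -> append to chain.
Insert 998: h=8, bucket 8 empty -> new chain.
Insert 787: h=7, bucket 7 empty -> new chain.
Insert 566: h=6, bucket 6 empty -> new chain.
Insert 222: h=2, bucket 2 empty -> new chain.
Insert 564: h=4, bucket 4 empty -> new chain.
Final buckets:
0: _
1: 271
2: 222
3: 223 -> 933
4: 564
5: _
6: 566
7: 787
8: 998
9: _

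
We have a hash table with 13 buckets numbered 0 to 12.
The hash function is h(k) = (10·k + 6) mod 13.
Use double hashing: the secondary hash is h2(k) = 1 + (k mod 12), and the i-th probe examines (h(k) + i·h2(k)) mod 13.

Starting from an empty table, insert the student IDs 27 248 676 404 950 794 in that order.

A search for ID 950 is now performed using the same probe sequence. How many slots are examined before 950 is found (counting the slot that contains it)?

3

27 hashes to 3; slot 3 is free → place at 3.
248 hashes to 3, h2=9; 3 taken → place at 12.
676 hashes to 6; slot 6 is free → place at 6.
404 hashes to 3, h2=9; 3,12 taken → place at 8.
950 hashes to 3, h2=3; 3,6 taken → place at 9.
794 hashes to 3, h2=3; 3,6,9,12 taken → place at 2.
Table: [∅, ∅, 794, 27, ∅, ∅, 676, ∅, 404, 950, ∅, ∅, 248]
Lookup 950: h=3, h2=3, probe 3,6,9 → found at 9.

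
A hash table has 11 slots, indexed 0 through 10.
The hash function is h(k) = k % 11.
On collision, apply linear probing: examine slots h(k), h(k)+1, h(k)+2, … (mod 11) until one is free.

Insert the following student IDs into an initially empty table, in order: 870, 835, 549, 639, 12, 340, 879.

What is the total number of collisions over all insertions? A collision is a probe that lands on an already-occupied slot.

15

870 hashes to 1; slot 1 is free -> place at 1.
835 hashes to 10; slot 10 is free -> place at 10.
549 hashes to 10; 10 taken -> place at 0.
639 hashes to 1; 1 taken -> place at 2.
12 hashes to 1; 1,2 taken -> place at 3.
340 hashes to 10; 10,0,1,2,3 taken -> place at 4.
879 hashes to 10; 10,0,1,2,3,4 taken -> place at 5.
Table: [549, 870, 639, 12, 340, 879, ∅, ∅, ∅, ∅, 835]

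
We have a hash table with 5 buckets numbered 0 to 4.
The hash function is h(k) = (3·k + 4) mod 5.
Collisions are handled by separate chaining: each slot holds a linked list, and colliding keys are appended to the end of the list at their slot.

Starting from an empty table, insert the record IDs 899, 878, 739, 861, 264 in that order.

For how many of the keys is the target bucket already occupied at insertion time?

2

Insert 899: h=1, bucket 1 empty → new chain.
Insert 878: h=3, bucket 3 empty → new chain.
Insert 739: h=1, bucket 1 nonempty → append to chain.
Insert 861: h=2, bucket 2 empty → new chain.
Insert 264: h=1, bucket 1 nonempty → append to chain.
Final buckets:
0: -
1: 899 -> 739 -> 264
2: 861
3: 878
4: -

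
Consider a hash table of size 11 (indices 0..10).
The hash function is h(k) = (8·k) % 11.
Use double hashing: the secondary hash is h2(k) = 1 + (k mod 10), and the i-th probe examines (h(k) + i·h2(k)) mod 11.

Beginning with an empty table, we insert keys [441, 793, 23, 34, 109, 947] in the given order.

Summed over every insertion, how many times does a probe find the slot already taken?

Insert 441: h=8, slot 8 empty => index 8.
Insert 793: h=8, h2=4, slot 8 occupied => index 1.
Insert 23: h=8, h2=4, slots 8,1 occupied => index 5.
Insert 34: h=8, h2=5, slot 8 occupied => index 2.
Insert 109: h=3, slot 3 empty => index 3.
Insert 947: h=8, h2=8, slots 8,5,2 occupied => index 10.
Table: [., 793, 34, 109, ., 23, ., ., 441, ., 947]

7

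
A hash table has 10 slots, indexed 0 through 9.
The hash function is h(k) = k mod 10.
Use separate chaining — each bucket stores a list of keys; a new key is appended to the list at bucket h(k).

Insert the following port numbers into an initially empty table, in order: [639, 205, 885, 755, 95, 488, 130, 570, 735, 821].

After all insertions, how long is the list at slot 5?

5

639 -> bucket 9
205 -> bucket 5
885 -> bucket 5 (collision)
755 -> bucket 5 (collision)
95 -> bucket 5 (collision)
488 -> bucket 8
130 -> bucket 0
570 -> bucket 0 (collision)
735 -> bucket 5 (collision)
821 -> bucket 1
Final buckets:
0: 130 -> 570
1: 821
2: ∅
3: ∅
4: ∅
5: 205 -> 885 -> 755 -> 95 -> 735
6: ∅
7: ∅
8: 488
9: 639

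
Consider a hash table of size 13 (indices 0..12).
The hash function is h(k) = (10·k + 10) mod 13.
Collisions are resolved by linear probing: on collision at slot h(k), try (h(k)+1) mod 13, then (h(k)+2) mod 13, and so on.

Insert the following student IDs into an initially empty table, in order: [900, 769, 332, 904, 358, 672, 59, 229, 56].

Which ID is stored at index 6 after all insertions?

900: h=1 => slot 1
769: h=4 => slot 4
332: h=2 => slot 2
904: h=2, probe 2,3 => slot 3
358: h=2, probe 2,3,4,5 => slot 5
672: h=9 => slot 9
59: h=2, probe 2,3,4,5,6 => slot 6
229: h=12 => slot 12
56: h=11 => slot 11
Table: [_, 900, 332, 904, 769, 358, 59, _, _, 672, _, 56, 229]

59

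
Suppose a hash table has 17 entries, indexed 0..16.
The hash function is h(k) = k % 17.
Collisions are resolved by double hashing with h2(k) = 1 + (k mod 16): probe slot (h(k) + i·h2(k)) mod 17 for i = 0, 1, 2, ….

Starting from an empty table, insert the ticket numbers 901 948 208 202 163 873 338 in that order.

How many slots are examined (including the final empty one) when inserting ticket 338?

901: h=0 -> slot 0
948: h=13 -> slot 13
208: h=4 -> slot 4
202: h=15 -> slot 15
163: h=10 -> slot 10
873: h=6 -> slot 6
338: h=15, h2=3, probe 15,1 -> slot 1
Table: [901, 338, -, -, 208, -, 873, -, -, -, 163, -, -, 948, -, 202, -]

2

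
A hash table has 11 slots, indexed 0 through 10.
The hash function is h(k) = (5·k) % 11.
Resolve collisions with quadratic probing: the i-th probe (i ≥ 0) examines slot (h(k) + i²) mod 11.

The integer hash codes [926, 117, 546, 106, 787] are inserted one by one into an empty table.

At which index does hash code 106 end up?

926 hashes to 10; slot 10 is free => place at 10.
117 hashes to 2; slot 2 is free => place at 2.
546 hashes to 2; 2 taken => place at 3.
106 hashes to 2; 2,3 taken => place at 6.
787 hashes to 8; slot 8 is free => place at 8.
Table: [—, —, 117, 546, —, —, 106, —, 787, —, 926]

6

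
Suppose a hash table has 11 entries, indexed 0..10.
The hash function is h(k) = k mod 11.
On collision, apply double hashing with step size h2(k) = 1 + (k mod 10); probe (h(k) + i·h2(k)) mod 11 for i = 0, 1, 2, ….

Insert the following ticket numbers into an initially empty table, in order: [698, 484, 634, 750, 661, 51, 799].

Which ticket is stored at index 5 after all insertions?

698

698 hashes to 5; slot 5 is free → place at 5.
484 hashes to 0; slot 0 is free → place at 0.
634 hashes to 7; slot 7 is free → place at 7.
750 hashes to 2; slot 2 is free → place at 2.
661 hashes to 1; slot 1 is free → place at 1.
51 hashes to 7, h2=2; 7 taken → place at 9.
799 hashes to 7, h2=10; 7 taken → place at 6.
Table: [484, 661, 750, ., ., 698, 799, 634, ., 51, .]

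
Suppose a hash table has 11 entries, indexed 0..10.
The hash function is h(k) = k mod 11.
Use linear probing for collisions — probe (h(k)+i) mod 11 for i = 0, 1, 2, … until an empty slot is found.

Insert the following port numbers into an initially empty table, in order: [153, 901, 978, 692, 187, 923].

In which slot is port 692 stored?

2

153: h=10 -> slot 10
901: h=10, probe 10,0 -> slot 0
978: h=10, probe 10,0,1 -> slot 1
692: h=10, probe 10,0,1,2 -> slot 2
187: h=0, probe 0,1,2,3 -> slot 3
923: h=10, probe 10,0,1,2,3,4 -> slot 4
Table: [901, 978, 692, 187, 923, _, _, _, _, _, 153]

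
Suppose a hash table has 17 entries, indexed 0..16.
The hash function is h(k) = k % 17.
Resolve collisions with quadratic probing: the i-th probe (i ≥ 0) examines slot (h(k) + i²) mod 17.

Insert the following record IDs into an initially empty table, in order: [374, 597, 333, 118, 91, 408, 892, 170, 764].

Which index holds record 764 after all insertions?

374: h=0 -> slot 0
597: h=2 -> slot 2
333: h=10 -> slot 10
118: h=16 -> slot 16
91: h=6 -> slot 6
408: h=0, probe 0,1 -> slot 1
892: h=8 -> slot 8
170: h=0, probe 0,1,4 -> slot 4
764: h=16, probe 16,0,3 -> slot 3
Table: [374, 408, 597, 764, 170, -, 91, -, 892, -, 333, -, -, -, -, -, 118]

3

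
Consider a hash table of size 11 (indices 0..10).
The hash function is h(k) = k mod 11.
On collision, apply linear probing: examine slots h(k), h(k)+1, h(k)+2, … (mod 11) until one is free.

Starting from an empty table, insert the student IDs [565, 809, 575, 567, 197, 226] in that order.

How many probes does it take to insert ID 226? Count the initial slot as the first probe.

Insert 565: h=4, slot 4 empty => index 4.
Insert 809: h=6, slot 6 empty => index 6.
Insert 575: h=3, slot 3 empty => index 3.
Insert 567: h=6, slot 6 occupied => index 7.
Insert 197: h=10, slot 10 empty => index 10.
Insert 226: h=6, slots 6,7 occupied => index 8.
Table: [., ., ., 575, 565, ., 809, 567, 226, ., 197]

3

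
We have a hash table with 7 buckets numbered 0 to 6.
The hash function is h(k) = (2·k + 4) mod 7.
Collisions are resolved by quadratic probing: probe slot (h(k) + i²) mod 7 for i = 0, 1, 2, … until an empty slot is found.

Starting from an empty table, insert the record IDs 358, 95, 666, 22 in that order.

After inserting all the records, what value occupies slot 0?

Insert 358: h=6, slot 6 empty -> index 6.
Insert 95: h=5, slot 5 empty -> index 5.
Insert 666: h=6, slot 6 occupied -> index 0.
Insert 22: h=6, slots 6,0 occupied -> index 3.
Table: [666, _, _, 22, _, 95, 358]

666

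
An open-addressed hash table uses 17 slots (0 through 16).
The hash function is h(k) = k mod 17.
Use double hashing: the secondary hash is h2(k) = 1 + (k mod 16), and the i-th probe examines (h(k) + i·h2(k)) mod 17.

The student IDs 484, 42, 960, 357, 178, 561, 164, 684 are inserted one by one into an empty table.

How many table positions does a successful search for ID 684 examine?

3

484: h=8 → slot 8
42: h=8, h2=11, probe 8,2 → slot 2
960: h=8, h2=1, probe 8,9 → slot 9
357: h=0 → slot 0
178: h=8, h2=3, probe 8,11 → slot 11
561: h=0, h2=2, probe 0,2,4 → slot 4
164: h=11, h2=5, probe 11,16 → slot 16
684: h=4, h2=13, probe 4,0,13 → slot 13
Table: [357, _, 42, _, 561, _, _, _, 484, 960, _, 178, _, 684, _, _, 164]
Lookup 684: h=4, h2=13, probe 4,0,13 → found at 13.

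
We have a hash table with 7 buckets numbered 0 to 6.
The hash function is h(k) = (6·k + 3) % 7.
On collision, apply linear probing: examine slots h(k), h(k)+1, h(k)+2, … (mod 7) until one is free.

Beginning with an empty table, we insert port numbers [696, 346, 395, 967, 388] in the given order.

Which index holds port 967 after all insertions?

3

Insert 696: h=0, slot 0 empty => index 0.
Insert 346: h=0, slot 0 occupied => index 1.
Insert 395: h=0, slots 0,1 occupied => index 2.
Insert 967: h=2, slot 2 occupied => index 3.
Insert 388: h=0, slots 0,1,2,3 occupied => index 4.
Table: [696, 346, 395, 967, 388, -, -]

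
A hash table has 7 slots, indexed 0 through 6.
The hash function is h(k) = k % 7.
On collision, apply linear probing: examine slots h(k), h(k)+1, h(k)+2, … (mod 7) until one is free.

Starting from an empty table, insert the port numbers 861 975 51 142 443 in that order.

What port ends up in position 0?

861

861 hashes to 0; slot 0 is free → place at 0.
975 hashes to 2; slot 2 is free → place at 2.
51 hashes to 2; 2 taken → place at 3.
142 hashes to 2; 2,3 taken → place at 4.
443 hashes to 2; 2,3,4 taken → place at 5.
Table: [861, —, 975, 51, 142, 443, —]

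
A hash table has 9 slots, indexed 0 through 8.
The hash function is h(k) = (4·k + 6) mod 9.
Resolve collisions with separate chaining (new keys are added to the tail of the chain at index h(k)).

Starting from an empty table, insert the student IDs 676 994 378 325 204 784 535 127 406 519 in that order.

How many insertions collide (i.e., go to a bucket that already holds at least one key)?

Insert 676: h=1, bucket 1 empty → new chain.
Insert 994: h=4, bucket 4 empty → new chain.
Insert 378: h=6, bucket 6 empty → new chain.
Insert 325: h=1, bucket 1 nonempty → append to chain.
Insert 204: h=3, bucket 3 empty → new chain.
Insert 784: h=1, bucket 1 nonempty → append to chain.
Insert 535: h=4, bucket 4 nonempty → append to chain.
Insert 127: h=1, bucket 1 nonempty → append to chain.
Insert 406: h=1, bucket 1 nonempty → append to chain.
Insert 519: h=3, bucket 3 nonempty → append to chain.
Final buckets:
0: —
1: 676 -> 325 -> 784 -> 127 -> 406
2: —
3: 204 -> 519
4: 994 -> 535
5: —
6: 378
7: —
8: —

6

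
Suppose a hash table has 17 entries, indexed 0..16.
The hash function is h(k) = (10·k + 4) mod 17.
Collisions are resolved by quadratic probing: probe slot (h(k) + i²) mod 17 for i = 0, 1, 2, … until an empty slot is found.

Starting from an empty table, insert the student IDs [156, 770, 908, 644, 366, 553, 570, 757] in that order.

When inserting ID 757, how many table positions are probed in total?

156: h=0 → slot 0
770: h=3 → slot 3
908: h=6 → slot 6
644: h=1 → slot 1
366: h=9 → slot 9
553: h=9, probe 9,10 → slot 10
570: h=9, probe 9,10,13 → slot 13
757: h=9, probe 9,10,13,1,8 → slot 8
Table: [156, 644, —, 770, —, —, 908, —, 757, 366, 553, —, —, 570, —, —, —]

5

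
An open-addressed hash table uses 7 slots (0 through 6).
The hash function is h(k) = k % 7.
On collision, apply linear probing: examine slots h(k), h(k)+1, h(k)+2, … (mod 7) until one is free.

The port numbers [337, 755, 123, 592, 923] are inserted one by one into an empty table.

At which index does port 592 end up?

5

337: h=1 -> slot 1
755: h=6 -> slot 6
123: h=4 -> slot 4
592: h=4, probe 4,5 -> slot 5
923: h=6, probe 6,0 -> slot 0
Table: [923, 337, ., ., 123, 592, 755]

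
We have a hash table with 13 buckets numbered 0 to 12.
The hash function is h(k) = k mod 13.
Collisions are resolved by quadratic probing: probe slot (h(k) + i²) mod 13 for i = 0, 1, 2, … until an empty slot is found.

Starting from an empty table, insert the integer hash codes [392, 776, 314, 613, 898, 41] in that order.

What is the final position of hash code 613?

392 hashes to 2; slot 2 is free -> place at 2.
776 hashes to 9; slot 9 is free -> place at 9.
314 hashes to 2; 2 taken -> place at 3.
613 hashes to 2; 2,3 taken -> place at 6.
898 hashes to 1; slot 1 is free -> place at 1.
41 hashes to 2; 2,3,6 taken -> place at 11.
Table: [—, 898, 392, 314, —, —, 613, —, —, 776, —, 41, —]

6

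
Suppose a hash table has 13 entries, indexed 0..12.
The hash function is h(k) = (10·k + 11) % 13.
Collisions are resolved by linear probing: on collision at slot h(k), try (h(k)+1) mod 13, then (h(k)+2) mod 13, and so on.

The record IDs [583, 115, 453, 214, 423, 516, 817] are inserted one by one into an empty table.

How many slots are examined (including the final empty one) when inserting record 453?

583: h=4 -> slot 4
115: h=4, probe 4,5 -> slot 5
453: h=4, probe 4,5,6 -> slot 6
214: h=6, probe 6,7 -> slot 7
423: h=3 -> slot 3
516: h=10 -> slot 10
817: h=4, probe 4,5,6,7,8 -> slot 8
Table: [_, _, _, 423, 583, 115, 453, 214, 817, _, 516, _, _]

3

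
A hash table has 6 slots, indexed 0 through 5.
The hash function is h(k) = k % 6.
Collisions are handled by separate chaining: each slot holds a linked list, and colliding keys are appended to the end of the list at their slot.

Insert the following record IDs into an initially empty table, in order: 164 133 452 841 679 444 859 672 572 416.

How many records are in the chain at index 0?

Insert 164: h=2, bucket 2 empty -> new chain.
Insert 133: h=1, bucket 1 empty -> new chain.
Insert 452: h=2, bucket 2 nonempty -> append to chain.
Insert 841: h=1, bucket 1 nonempty -> append to chain.
Insert 679: h=1, bucket 1 nonempty -> append to chain.
Insert 444: h=0, bucket 0 empty -> new chain.
Insert 859: h=1, bucket 1 nonempty -> append to chain.
Insert 672: h=0, bucket 0 nonempty -> append to chain.
Insert 572: h=2, bucket 2 nonempty -> append to chain.
Insert 416: h=2, bucket 2 nonempty -> append to chain.
Final buckets:
0: 444 -> 672
1: 133 -> 841 -> 679 -> 859
2: 164 -> 452 -> 572 -> 416
3: ∅
4: ∅
5: ∅

2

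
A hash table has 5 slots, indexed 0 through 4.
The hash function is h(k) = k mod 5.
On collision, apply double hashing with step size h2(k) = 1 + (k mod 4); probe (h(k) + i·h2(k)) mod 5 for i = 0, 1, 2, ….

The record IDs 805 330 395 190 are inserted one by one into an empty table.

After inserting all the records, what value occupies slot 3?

330

805 hashes to 0; slot 0 is free -> place at 0.
330 hashes to 0, h2=3; 0 taken -> place at 3.
395 hashes to 0, h2=4; 0 taken -> place at 4.
190 hashes to 0, h2=3; 0,3 taken -> place at 1.
Table: [805, 190, —, 330, 395]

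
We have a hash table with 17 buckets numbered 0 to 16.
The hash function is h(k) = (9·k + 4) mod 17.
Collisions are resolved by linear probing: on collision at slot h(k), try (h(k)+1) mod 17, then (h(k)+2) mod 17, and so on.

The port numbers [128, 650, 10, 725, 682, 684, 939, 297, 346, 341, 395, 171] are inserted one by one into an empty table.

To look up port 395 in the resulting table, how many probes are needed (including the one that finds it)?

128 hashes to 0; slot 0 is free → place at 0.
650 hashes to 6; slot 6 is free → place at 6.
10 hashes to 9; slot 9 is free → place at 9.
725 hashes to 1; slot 1 is free → place at 1.
682 hashes to 5; slot 5 is free → place at 5.
684 hashes to 6; 6 taken → place at 7.
939 hashes to 6; 6,7 taken → place at 8.
297 hashes to 8; 8,9 taken → place at 10.
346 hashes to 7; 7,8,9,10 taken → place at 11.
341 hashes to 13; slot 13 is free → place at 13.
395 hashes to 6; 6,7,8,9,10,11 taken → place at 12.
171 hashes to 13; 13 taken → place at 14.
Table: [128, 725, _, _, _, 682, 650, 684, 939, 10, 297, 346, 395, 341, 171, _, _]
Lookup 395: h=6, probe 6,7,8,9,10,11,12 → found at 12.

7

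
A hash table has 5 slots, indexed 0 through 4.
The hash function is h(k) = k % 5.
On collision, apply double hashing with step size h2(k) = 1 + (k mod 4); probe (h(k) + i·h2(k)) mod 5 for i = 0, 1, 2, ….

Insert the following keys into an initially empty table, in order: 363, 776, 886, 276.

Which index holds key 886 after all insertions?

4

363 hashes to 3; slot 3 is free → place at 3.
776 hashes to 1; slot 1 is free → place at 1.
886 hashes to 1, h2=3; 1 taken → place at 4.
276 hashes to 1, h2=1; 1 taken → place at 2.
Table: [∅, 776, 276, 363, 886]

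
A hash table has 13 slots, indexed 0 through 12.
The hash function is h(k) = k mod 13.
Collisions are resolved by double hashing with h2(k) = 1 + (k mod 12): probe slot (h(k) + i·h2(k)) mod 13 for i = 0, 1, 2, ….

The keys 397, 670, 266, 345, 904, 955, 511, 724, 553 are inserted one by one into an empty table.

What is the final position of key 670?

Insert 397: h=7, slot 7 empty → index 7.
Insert 670: h=7, h2=11, slot 7 occupied → index 5.
Insert 266: h=6, slot 6 empty → index 6.
Insert 345: h=7, h2=10, slot 7 occupied → index 4.
Insert 904: h=7, h2=5, slot 7 occupied → index 12.
Insert 955: h=6, h2=8, slot 6 occupied → index 1.
Insert 511: h=4, h2=8, slots 4,12,7 occupied → index 2.
Insert 724: h=9, slot 9 empty → index 9.
Insert 553: h=7, h2=2, slots 7,9 occupied → index 11.
Table: [∅, 955, 511, ∅, 345, 670, 266, 397, ∅, 724, ∅, 553, 904]

5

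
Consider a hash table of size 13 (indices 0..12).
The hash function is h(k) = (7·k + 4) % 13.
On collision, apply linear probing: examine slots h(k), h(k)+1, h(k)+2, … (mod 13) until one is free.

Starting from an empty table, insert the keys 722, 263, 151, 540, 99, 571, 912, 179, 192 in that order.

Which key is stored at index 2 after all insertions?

722 hashes to 1; slot 1 is free => place at 1.
263 hashes to 12; slot 12 is free => place at 12.
151 hashes to 8; slot 8 is free => place at 8.
540 hashes to 1; 1 taken => place at 2.
99 hashes to 8; 8 taken => place at 9.
571 hashes to 10; slot 10 is free => place at 10.
912 hashes to 5; slot 5 is free => place at 5.
179 hashes to 9; 9,10 taken => place at 11.
192 hashes to 9; 9,10,11,12 taken => place at 0.
Table: [192, 722, 540, —, —, 912, —, —, 151, 99, 571, 179, 263]

540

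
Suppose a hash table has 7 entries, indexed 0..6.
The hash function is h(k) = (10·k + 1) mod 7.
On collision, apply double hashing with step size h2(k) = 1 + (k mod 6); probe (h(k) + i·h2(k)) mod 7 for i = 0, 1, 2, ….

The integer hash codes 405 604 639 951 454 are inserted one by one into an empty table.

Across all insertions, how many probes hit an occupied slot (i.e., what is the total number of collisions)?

Insert 405: h=5, slot 5 empty -> index 5.
Insert 604: h=0, slot 0 empty -> index 0.
Insert 639: h=0, h2=4, slot 0 occupied -> index 4.
Insert 951: h=5, h2=4, slot 5 occupied -> index 2.
Insert 454: h=5, h2=5, slot 5 occupied -> index 3.
Table: [604, —, 951, 454, 639, 405, —]

3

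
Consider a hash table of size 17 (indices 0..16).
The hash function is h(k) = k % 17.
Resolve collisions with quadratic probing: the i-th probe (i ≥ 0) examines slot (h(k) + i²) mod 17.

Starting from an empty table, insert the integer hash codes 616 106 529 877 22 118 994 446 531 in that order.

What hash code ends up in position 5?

106

616: h=4 => slot 4
106: h=4, probe 4,5 => slot 5
529: h=2 => slot 2
877: h=10 => slot 10
22: h=5, probe 5,6 => slot 6
118: h=16 => slot 16
994: h=8 => slot 8
446: h=4, probe 4,5,8,13 => slot 13
531: h=4, probe 4,5,8,13,3 => slot 3
Table: [∅, ∅, 529, 531, 616, 106, 22, ∅, 994, ∅, 877, ∅, ∅, 446, ∅, ∅, 118]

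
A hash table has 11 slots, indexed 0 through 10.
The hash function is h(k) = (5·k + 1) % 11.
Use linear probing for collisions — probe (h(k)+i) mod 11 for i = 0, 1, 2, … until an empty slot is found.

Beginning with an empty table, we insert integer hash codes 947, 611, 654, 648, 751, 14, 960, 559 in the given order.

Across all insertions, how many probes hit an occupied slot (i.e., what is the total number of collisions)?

8

947 hashes to 6; slot 6 is free → place at 6.
611 hashes to 9; slot 9 is free → place at 9.
654 hashes to 4; slot 4 is free → place at 4.
648 hashes to 7; slot 7 is free → place at 7.
751 hashes to 5; slot 5 is free → place at 5.
14 hashes to 5; 5,6,7 taken → place at 8.
960 hashes to 5; 5,6,7,8,9 taken → place at 10.
559 hashes to 2; slot 2 is free → place at 2.
Table: [-, -, 559, -, 654, 751, 947, 648, 14, 611, 960]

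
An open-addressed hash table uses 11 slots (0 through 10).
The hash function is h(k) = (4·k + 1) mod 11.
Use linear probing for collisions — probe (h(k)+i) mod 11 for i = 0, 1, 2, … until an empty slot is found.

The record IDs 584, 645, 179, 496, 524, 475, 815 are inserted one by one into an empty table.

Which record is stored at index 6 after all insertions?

584 hashes to 5; slot 5 is free -> place at 5.
645 hashes to 7; slot 7 is free -> place at 7.
179 hashes to 2; slot 2 is free -> place at 2.
496 hashes to 5; 5 taken -> place at 6.
524 hashes to 7; 7 taken -> place at 8.
475 hashes to 9; slot 9 is free -> place at 9.
815 hashes to 5; 5,6,7,8,9 taken -> place at 10.
Table: [—, —, 179, —, —, 584, 496, 645, 524, 475, 815]

496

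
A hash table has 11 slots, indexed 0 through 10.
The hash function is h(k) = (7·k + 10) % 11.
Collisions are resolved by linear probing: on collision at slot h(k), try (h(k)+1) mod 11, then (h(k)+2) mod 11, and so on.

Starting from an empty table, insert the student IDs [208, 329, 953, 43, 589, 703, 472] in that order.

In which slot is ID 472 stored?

9

208 hashes to 3; slot 3 is free -> place at 3.
329 hashes to 3; 3 taken -> place at 4.
953 hashes to 4; 4 taken -> place at 5.
43 hashes to 3; 3,4,5 taken -> place at 6.
589 hashes to 8; slot 8 is free -> place at 8.
703 hashes to 3; 3,4,5,6 taken -> place at 7.
472 hashes to 3; 3,4,5,6,7,8 taken -> place at 9.
Table: [∅, ∅, ∅, 208, 329, 953, 43, 703, 589, 472, ∅]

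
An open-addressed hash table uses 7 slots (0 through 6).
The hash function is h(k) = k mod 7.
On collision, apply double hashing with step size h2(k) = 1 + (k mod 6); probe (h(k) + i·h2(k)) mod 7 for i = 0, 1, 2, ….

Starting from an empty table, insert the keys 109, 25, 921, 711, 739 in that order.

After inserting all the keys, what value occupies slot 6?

25

109 hashes to 4; slot 4 is free -> place at 4.
25 hashes to 4, h2=2; 4 taken -> place at 6.
921 hashes to 4, h2=4; 4 taken -> place at 1.
711 hashes to 4, h2=4; 4,1 taken -> place at 5.
739 hashes to 4, h2=2; 4,6,1 taken -> place at 3.
Table: [—, 921, —, 739, 109, 711, 25]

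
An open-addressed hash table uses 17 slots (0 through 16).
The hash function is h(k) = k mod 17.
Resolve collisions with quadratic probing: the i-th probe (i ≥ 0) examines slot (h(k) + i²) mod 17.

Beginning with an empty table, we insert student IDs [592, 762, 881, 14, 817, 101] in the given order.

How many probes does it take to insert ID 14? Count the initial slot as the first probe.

592: h=14 -> slot 14
762: h=14, probe 14,15 -> slot 15
881: h=14, probe 14,15,1 -> slot 1
14: h=14, probe 14,15,1,6 -> slot 6
817: h=1, probe 1,2 -> slot 2
101: h=16 -> slot 16
Table: [—, 881, 817, —, —, —, 14, —, —, —, —, —, —, —, 592, 762, 101]

4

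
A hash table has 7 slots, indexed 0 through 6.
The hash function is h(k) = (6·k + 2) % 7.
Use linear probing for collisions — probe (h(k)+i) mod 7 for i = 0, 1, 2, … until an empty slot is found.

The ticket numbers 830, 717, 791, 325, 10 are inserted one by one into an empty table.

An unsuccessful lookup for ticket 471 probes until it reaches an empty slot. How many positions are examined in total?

4

830: h=5 → slot 5
717: h=6 → slot 6
791: h=2 → slot 2
325: h=6, probe 6,0 → slot 0
10: h=6, probe 6,0,1 → slot 1
Table: [325, 10, 791, ., ., 830, 717]
Lookup 471: h=0, probe 0,1,2,3 → slot 3 empty, not found.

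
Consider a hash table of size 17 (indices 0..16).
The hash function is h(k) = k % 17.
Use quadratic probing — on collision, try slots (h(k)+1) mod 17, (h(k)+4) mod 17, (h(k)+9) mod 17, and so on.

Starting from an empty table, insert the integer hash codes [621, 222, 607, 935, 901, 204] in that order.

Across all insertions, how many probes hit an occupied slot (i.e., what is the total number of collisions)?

6

621 hashes to 9; slot 9 is free -> place at 9.
222 hashes to 1; slot 1 is free -> place at 1.
607 hashes to 12; slot 12 is free -> place at 12.
935 hashes to 0; slot 0 is free -> place at 0.
901 hashes to 0; 0,1 taken -> place at 4.
204 hashes to 0; 0,1,4,9 taken -> place at 16.
Table: [935, 222, ., ., 901, ., ., ., ., 621, ., ., 607, ., ., ., 204]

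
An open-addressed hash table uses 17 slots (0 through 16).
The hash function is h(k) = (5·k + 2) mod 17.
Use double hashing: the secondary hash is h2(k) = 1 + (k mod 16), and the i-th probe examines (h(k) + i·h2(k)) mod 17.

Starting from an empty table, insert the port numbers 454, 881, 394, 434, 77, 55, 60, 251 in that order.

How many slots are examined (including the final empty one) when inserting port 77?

454: h=11 => slot 11
881: h=4 => slot 4
394: h=0 => slot 0
434: h=13 => slot 13
77: h=13, h2=14, probe 13,10 => slot 10
55: h=5 => slot 5
60: h=13, h2=13, probe 13,9 => slot 9
251: h=16 => slot 16
Table: [394, _, _, _, 881, 55, _, _, _, 60, 77, 454, _, 434, _, _, 251]

2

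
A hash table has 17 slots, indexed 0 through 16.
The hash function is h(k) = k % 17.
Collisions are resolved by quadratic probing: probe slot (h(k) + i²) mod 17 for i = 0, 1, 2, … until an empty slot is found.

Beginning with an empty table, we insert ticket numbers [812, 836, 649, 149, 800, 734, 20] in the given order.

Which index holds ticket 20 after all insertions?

Insert 812: h=13, slot 13 empty → index 13.
Insert 836: h=3, slot 3 empty → index 3.
Insert 649: h=3, slot 3 occupied → index 4.
Insert 149: h=13, slot 13 occupied → index 14.
Insert 800: h=1, slot 1 empty → index 1.
Insert 734: h=3, slots 3,4 occupied → index 7.
Insert 20: h=3, slots 3,4,7 occupied → index 12.
Table: [∅, 800, ∅, 836, 649, ∅, ∅, 734, ∅, ∅, ∅, ∅, 20, 812, 149, ∅, ∅]

12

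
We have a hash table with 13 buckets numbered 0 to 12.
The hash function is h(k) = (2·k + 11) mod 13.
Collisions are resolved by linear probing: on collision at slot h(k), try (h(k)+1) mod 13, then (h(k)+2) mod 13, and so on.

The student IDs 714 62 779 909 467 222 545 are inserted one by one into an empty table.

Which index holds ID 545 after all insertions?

1

714: h=9 => slot 9
62: h=5 => slot 5
779: h=9, probe 9,10 => slot 10
909: h=9, probe 9,10,11 => slot 11
467: h=9, probe 9,10,11,12 => slot 12
222: h=0 => slot 0
545: h=9, probe 9,10,11,12,0,1 => slot 1
Table: [222, 545, _, _, _, 62, _, _, _, 714, 779, 909, 467]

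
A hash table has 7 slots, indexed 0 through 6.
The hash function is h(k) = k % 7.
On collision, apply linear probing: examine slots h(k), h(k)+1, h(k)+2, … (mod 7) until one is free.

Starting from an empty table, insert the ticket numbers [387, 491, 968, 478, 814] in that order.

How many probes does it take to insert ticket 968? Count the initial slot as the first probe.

2

Insert 387: h=2, slot 2 empty => index 2.
Insert 491: h=1, slot 1 empty => index 1.
Insert 968: h=2, slot 2 occupied => index 3.
Insert 478: h=2, slots 2,3 occupied => index 4.
Insert 814: h=2, slots 2,3,4 occupied => index 5.
Table: [∅, 491, 387, 968, 478, 814, ∅]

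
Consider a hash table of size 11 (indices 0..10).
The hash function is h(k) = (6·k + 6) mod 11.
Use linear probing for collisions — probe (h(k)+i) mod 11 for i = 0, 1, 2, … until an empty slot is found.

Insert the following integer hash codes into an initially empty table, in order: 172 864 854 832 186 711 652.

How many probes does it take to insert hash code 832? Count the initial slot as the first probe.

172 hashes to 4; slot 4 is free → place at 4.
864 hashes to 9; slot 9 is free → place at 9.
854 hashes to 4; 4 taken → place at 5.
832 hashes to 4; 4,5 taken → place at 6.
186 hashes to 0; slot 0 is free → place at 0.
711 hashes to 4; 4,5,6 taken → place at 7.
652 hashes to 2; slot 2 is free → place at 2.
Table: [186, -, 652, -, 172, 854, 832, 711, -, 864, -]

3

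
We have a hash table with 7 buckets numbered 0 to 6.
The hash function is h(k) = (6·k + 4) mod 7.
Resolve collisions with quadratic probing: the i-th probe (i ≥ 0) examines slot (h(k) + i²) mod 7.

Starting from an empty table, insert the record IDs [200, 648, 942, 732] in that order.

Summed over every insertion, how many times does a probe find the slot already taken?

200 hashes to 0; slot 0 is free -> place at 0.
648 hashes to 0; 0 taken -> place at 1.
942 hashes to 0; 0,1 taken -> place at 4.
732 hashes to 0; 0,1,4 taken -> place at 2.
Table: [200, 648, 732, _, 942, _, _]

6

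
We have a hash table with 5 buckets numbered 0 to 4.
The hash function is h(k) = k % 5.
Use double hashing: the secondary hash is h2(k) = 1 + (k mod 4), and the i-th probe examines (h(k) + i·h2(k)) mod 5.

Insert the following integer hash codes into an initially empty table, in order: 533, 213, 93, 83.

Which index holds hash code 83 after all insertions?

Insert 533: h=3, slot 3 empty -> index 3.
Insert 213: h=3, h2=2, slot 3 occupied -> index 0.
Insert 93: h=3, h2=2, slots 3,0 occupied -> index 2.
Insert 83: h=3, h2=4, slots 3,2 occupied -> index 1.
Table: [213, 83, 93, 533, ∅]

1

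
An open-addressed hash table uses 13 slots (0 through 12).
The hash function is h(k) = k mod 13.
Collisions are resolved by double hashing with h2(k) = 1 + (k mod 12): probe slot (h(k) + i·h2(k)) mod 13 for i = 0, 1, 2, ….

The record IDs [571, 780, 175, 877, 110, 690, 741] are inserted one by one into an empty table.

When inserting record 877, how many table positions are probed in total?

571 hashes to 12; slot 12 is free → place at 12.
780 hashes to 0; slot 0 is free → place at 0.
175 hashes to 6; slot 6 is free → place at 6.
877 hashes to 6, h2=2; 6 taken → place at 8.
110 hashes to 6, h2=3; 6 taken → place at 9.
690 hashes to 1; slot 1 is free → place at 1.
741 hashes to 0, h2=10; 0 taken → place at 10.
Table: [780, 690, -, -, -, -, 175, -, 877, 110, 741, -, 571]

2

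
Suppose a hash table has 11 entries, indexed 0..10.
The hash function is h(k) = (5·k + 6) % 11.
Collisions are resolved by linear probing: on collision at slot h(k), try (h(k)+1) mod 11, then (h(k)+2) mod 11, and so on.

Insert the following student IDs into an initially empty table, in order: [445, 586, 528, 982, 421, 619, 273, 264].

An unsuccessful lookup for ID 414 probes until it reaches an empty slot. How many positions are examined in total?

7

Insert 445: h=9, slot 9 empty -> index 9.
Insert 586: h=10, slot 10 empty -> index 10.
Insert 528: h=6, slot 6 empty -> index 6.
Insert 982: h=10, slot 10 occupied -> index 0.
Insert 421: h=10, slots 10,0 occupied -> index 1.
Insert 619: h=10, slots 10,0,1 occupied -> index 2.
Insert 273: h=7, slot 7 empty -> index 7.
Insert 264: h=6, slots 6,7 occupied -> index 8.
Table: [982, 421, 619, _, _, _, 528, 273, 264, 445, 586]
Lookup 414: h=8, probe 8,9,10,0,1,2,3 → slot 3 empty, not found.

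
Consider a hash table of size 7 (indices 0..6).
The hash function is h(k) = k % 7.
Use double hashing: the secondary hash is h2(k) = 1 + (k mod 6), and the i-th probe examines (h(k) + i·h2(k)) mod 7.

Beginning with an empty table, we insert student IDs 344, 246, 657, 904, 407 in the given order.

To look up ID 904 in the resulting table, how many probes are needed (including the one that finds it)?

3

Insert 344: h=1, slot 1 empty => index 1.
Insert 246: h=1, h2=1, slot 1 occupied => index 2.
Insert 657: h=6, slot 6 empty => index 6.
Insert 904: h=1, h2=5, slots 1,6 occupied => index 4.
Insert 407: h=1, h2=6, slot 1 occupied => index 0.
Table: [407, 344, 246, -, 904, -, 657]
Lookup 904: h=1, h2=5, probe 1,6,4 → found at 4.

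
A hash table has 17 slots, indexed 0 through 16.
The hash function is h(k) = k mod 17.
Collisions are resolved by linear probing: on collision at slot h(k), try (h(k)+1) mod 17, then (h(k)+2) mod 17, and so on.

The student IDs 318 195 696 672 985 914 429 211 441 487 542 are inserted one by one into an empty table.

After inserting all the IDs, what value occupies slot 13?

318: h=12 -> slot 12
195: h=8 -> slot 8
696: h=16 -> slot 16
672: h=9 -> slot 9
985: h=16, probe 16,0 -> slot 0
914: h=13 -> slot 13
429: h=4 -> slot 4
211: h=7 -> slot 7
441: h=16, probe 16,0,1 -> slot 1
487: h=11 -> slot 11
542: h=15 -> slot 15
Table: [985, 441, ., ., 429, ., ., 211, 195, 672, ., 487, 318, 914, ., 542, 696]

914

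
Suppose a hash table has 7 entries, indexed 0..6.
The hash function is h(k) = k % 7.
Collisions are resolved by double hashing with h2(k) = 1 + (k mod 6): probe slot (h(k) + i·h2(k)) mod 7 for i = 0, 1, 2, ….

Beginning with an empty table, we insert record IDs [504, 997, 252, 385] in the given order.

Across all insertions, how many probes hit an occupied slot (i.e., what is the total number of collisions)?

Insert 504: h=0, slot 0 empty -> index 0.
Insert 997: h=3, slot 3 empty -> index 3.
Insert 252: h=0, h2=1, slot 0 occupied -> index 1.
Insert 385: h=0, h2=2, slot 0 occupied -> index 2.
Table: [504, 252, 385, 997, —, —, —]

2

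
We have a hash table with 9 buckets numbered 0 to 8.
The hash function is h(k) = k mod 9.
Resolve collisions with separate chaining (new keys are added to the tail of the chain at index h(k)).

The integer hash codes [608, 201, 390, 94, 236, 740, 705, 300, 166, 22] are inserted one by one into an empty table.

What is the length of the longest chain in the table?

4

608 → bucket 5
201 → bucket 3
390 → bucket 3 (collision)
94 → bucket 4
236 → bucket 2
740 → bucket 2 (collision)
705 → bucket 3 (collision)
300 → bucket 3 (collision)
166 → bucket 4 (collision)
22 → bucket 4 (collision)
Final buckets:
0: _
1: _
2: 236 -> 740
3: 201 -> 390 -> 705 -> 300
4: 94 -> 166 -> 22
5: 608
6: _
7: _
8: _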